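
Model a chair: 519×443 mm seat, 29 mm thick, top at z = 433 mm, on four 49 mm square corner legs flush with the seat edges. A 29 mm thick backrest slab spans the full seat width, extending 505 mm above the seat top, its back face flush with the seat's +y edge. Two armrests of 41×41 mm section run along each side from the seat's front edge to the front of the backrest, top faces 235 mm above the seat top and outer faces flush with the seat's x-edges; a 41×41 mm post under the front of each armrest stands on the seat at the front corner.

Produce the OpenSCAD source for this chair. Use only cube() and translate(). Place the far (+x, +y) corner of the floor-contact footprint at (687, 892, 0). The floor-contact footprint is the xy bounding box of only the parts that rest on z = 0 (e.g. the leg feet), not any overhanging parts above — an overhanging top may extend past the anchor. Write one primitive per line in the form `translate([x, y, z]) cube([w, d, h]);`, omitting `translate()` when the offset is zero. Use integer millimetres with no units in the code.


translate([168, 449, 404]) cube([519, 443, 29]);
translate([168, 449, 0]) cube([49, 49, 404]);
translate([638, 449, 0]) cube([49, 49, 404]);
translate([168, 843, 0]) cube([49, 49, 404]);
translate([638, 843, 0]) cube([49, 49, 404]);
translate([168, 863, 433]) cube([519, 29, 505]);
translate([168, 449, 627]) cube([41, 414, 41]);
translate([646, 449, 627]) cube([41, 414, 41]);
translate([168, 449, 433]) cube([41, 41, 194]);
translate([646, 449, 433]) cube([41, 41, 194]);


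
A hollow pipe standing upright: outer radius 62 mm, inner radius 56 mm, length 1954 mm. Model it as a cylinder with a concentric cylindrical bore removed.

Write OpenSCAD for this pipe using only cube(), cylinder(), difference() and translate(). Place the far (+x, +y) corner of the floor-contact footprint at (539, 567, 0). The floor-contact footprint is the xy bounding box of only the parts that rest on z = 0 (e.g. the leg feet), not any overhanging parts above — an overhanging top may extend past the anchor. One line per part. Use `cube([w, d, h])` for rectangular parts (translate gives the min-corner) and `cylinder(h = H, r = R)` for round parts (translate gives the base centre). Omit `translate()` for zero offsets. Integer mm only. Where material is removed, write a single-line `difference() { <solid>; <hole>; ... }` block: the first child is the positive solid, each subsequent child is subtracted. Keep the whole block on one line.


difference() { translate([477, 505, 0]) cylinder(h = 1954, r = 62); translate([477, 505, 0]) cylinder(h = 1954, r = 56); }


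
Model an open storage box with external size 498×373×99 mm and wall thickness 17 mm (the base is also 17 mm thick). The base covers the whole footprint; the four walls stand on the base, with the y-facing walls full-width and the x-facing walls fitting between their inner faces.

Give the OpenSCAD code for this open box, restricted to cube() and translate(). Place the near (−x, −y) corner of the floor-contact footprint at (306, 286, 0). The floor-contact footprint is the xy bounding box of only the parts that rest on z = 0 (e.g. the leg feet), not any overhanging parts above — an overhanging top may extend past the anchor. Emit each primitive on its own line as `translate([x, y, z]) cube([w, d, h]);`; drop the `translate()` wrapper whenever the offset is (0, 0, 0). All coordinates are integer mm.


translate([306, 286, 0]) cube([498, 373, 17]);
translate([306, 286, 17]) cube([498, 17, 82]);
translate([306, 642, 17]) cube([498, 17, 82]);
translate([306, 303, 17]) cube([17, 339, 82]);
translate([787, 303, 17]) cube([17, 339, 82]);


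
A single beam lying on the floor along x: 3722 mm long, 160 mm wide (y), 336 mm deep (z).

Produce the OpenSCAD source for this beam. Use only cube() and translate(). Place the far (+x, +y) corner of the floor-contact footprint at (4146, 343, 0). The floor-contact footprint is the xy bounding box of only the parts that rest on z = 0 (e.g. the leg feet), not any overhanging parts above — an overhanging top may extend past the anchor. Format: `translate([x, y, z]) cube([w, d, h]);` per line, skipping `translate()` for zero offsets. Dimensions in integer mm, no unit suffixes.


translate([424, 183, 0]) cube([3722, 160, 336]);


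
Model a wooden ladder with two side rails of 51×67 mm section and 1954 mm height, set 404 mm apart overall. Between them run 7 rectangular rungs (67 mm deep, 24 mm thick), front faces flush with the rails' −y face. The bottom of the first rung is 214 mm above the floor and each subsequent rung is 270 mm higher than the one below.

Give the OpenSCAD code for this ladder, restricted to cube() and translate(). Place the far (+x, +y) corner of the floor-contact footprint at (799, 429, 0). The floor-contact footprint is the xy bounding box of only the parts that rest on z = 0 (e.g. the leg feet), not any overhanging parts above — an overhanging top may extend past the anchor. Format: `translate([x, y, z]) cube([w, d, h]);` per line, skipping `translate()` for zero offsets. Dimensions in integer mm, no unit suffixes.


translate([395, 362, 0]) cube([51, 67, 1954]);
translate([748, 362, 0]) cube([51, 67, 1954]);
translate([446, 362, 214]) cube([302, 67, 24]);
translate([446, 362, 484]) cube([302, 67, 24]);
translate([446, 362, 754]) cube([302, 67, 24]);
translate([446, 362, 1024]) cube([302, 67, 24]);
translate([446, 362, 1294]) cube([302, 67, 24]);
translate([446, 362, 1564]) cube([302, 67, 24]);
translate([446, 362, 1834]) cube([302, 67, 24]);


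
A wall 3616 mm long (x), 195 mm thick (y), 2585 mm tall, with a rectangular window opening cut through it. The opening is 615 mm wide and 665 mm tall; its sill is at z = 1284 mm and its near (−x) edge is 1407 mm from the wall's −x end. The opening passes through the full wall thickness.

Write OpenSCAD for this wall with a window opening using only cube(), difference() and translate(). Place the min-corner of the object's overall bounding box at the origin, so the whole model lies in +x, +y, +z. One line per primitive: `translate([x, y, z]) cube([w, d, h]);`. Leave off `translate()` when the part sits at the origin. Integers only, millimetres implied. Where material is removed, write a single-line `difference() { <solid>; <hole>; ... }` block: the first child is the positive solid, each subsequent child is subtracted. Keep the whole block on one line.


difference() { cube([3616, 195, 2585]); translate([1407, 0, 1284]) cube([615, 195, 665]); }


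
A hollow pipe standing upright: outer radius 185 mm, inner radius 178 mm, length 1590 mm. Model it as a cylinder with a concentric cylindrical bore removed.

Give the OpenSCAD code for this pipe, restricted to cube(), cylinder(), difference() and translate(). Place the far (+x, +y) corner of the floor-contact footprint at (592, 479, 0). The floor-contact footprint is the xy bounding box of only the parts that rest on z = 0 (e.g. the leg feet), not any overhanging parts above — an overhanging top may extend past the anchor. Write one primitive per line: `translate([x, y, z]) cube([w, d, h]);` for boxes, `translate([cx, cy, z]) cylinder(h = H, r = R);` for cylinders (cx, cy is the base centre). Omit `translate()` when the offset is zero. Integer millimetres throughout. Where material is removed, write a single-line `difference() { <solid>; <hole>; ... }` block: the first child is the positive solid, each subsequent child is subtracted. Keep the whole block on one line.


difference() { translate([407, 294, 0]) cylinder(h = 1590, r = 185); translate([407, 294, 0]) cylinder(h = 1590, r = 178); }


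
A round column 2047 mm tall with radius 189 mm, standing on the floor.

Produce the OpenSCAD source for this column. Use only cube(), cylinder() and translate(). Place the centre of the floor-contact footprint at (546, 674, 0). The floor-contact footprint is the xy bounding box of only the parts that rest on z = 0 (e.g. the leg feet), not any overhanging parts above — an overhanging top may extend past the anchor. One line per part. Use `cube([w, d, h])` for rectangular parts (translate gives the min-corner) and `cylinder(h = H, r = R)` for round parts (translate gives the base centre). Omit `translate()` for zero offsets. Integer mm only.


translate([546, 674, 0]) cylinder(h = 2047, r = 189);


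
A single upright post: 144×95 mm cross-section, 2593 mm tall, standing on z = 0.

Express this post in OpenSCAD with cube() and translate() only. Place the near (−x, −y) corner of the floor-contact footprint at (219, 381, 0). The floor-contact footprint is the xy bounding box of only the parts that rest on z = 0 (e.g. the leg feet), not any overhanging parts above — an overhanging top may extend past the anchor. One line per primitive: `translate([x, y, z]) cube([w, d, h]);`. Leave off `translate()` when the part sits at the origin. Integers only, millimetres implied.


translate([219, 381, 0]) cube([144, 95, 2593]);


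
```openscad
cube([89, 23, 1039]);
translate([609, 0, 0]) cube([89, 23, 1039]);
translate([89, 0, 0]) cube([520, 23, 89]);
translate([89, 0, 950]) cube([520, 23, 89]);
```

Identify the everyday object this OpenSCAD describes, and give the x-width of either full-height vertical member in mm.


A picture frame. The border width is 89 mm.

Four thin pieces enclosing a rectangular opening — a picture frame. The two full-height stiles are 1039 mm tall; the top rail sits at z = 950 and is 89 mm tall, so the border above the opening is 1039 − 950 = 89 mm, matching the stile x-width.


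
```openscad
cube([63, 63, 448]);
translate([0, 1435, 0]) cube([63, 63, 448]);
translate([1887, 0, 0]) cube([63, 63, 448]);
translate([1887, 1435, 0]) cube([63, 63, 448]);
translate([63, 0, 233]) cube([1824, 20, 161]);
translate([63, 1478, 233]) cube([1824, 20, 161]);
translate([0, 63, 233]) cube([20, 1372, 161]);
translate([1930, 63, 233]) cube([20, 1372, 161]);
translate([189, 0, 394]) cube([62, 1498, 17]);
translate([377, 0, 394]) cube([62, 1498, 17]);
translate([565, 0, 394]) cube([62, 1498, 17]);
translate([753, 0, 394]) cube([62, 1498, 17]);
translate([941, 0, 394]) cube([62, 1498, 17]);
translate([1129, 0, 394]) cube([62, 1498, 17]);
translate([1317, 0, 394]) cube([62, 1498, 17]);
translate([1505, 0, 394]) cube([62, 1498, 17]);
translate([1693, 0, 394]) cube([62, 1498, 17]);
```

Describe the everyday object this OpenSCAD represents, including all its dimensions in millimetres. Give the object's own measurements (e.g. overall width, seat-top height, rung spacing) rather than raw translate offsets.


A bed frame 1950 mm long (x) by 1498 mm wide (y). Four 63×63 mm corner posts, 448 mm tall, at the corners of the footprint. Four rails of 20 mm thickness and 161 mm height run between adjacent posts with their undersides at z = 233 mm, their outer faces flush with the outside of the frame (the two x-running rails run between the posts' inner faces; the two y-running rails run between the posts' inner faces). 9 slats, each 62 mm wide (x) and 17 mm thick, lie across the top of the two x-running rails, running the full 1498 mm width of the frame in y; along x they sit between the end posts with a 126 mm gap after the −x posts and between neighbouring slats, leaving 132 mm before the +x posts.


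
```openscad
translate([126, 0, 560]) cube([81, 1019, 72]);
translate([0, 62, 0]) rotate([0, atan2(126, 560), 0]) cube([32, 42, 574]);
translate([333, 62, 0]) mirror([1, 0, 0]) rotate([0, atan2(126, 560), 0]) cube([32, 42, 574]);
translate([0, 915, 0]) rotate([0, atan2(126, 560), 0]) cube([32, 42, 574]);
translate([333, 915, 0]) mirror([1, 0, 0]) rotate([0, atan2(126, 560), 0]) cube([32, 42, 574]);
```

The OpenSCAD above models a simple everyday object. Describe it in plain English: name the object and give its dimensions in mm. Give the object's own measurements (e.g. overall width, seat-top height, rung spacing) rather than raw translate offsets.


A sawhorse. A 81×1019×72 mm beam (x, y, z) sits on two A-frame leg pairs. Each pair is two raked legs of 32×42 mm section (42 mm along y) splaying symmetrically in x. Each leg rises 560 mm vertically over 126 mm of horizontal reach and is 574 mm long along its own axis. Every leg's outer bottom edge rests on the floor and its outer top edge meets a bottom edge of the beam — the left legs (tilting toward +x) meet the beam's −x bottom edge, the right legs (their mirror images, tilting toward −x) meet its +x bottom edge — so the leg tops tuck under the beam, the beam's underside is 560 mm above the floor, and the feet are 333 mm apart outside-to-outside with the beam centred between them. The two leg pairs are set in 62 mm from either end of the beam.


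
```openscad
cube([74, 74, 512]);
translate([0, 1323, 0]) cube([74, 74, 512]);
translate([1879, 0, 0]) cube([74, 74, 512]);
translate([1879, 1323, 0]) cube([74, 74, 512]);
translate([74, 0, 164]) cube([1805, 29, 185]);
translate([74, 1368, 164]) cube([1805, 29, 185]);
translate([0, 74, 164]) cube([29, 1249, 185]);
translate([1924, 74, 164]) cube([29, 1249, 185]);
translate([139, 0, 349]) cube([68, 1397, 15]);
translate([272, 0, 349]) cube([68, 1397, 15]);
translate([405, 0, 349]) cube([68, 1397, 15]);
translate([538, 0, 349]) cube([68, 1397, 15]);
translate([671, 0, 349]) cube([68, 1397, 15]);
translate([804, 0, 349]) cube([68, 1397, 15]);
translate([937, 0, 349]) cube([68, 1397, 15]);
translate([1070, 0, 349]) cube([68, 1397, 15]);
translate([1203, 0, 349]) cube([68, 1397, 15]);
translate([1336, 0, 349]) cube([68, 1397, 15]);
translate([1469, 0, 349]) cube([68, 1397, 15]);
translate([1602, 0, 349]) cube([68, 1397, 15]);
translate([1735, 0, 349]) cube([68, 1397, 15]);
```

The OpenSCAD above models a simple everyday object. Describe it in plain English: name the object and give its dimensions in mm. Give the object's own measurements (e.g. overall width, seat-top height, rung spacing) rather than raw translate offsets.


A bed frame 1953 mm long (x) by 1397 mm wide (y). Four 74×74 mm corner posts, 512 mm tall, at the corners of the footprint. Four rails of 29 mm thickness and 185 mm height run between adjacent posts with their undersides at z = 164 mm, their outer faces flush with the outside of the frame (the two x-running rails run between the posts' inner faces; the two y-running rails run between the posts' inner faces). 13 slats, each 68 mm wide (x) and 15 mm thick, lie across the top of the two x-running rails, running the full 1397 mm width of the frame in y; along x they sit between the end posts with a 65 mm gap after the −x posts and between neighbouring slats, leaving 76 mm before the +x posts.


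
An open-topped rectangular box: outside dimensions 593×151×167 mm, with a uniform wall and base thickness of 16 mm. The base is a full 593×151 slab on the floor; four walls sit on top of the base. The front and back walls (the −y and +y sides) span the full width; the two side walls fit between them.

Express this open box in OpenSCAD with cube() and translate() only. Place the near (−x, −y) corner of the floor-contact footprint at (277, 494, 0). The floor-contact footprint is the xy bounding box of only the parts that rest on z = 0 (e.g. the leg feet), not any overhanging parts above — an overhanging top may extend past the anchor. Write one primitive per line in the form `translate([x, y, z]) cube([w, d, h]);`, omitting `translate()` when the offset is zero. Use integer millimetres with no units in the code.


translate([277, 494, 0]) cube([593, 151, 16]);
translate([277, 494, 16]) cube([593, 16, 151]);
translate([277, 629, 16]) cube([593, 16, 151]);
translate([277, 510, 16]) cube([16, 119, 151]);
translate([854, 510, 16]) cube([16, 119, 151]);


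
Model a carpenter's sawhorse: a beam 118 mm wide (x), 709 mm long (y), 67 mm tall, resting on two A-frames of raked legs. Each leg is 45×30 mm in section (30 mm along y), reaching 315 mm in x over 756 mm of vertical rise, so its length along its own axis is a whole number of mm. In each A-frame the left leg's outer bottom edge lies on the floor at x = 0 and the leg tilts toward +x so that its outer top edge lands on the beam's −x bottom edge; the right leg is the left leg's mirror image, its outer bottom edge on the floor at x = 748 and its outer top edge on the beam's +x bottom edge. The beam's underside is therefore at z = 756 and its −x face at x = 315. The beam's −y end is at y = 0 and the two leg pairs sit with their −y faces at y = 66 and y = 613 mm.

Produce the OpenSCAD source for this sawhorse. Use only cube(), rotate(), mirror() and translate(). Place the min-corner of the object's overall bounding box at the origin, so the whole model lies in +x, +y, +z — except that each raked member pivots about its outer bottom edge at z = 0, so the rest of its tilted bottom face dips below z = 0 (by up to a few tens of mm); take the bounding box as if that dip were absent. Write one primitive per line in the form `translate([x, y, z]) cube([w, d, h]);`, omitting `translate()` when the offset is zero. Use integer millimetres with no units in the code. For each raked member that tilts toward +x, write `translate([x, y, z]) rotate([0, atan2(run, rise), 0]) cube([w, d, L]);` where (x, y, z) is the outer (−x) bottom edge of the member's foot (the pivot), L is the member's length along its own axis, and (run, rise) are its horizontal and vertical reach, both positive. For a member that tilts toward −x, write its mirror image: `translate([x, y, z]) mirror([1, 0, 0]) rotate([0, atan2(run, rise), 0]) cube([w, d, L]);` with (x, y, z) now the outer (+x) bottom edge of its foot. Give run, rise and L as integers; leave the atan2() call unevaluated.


// leg length = √(315² + 756²) = 819
// right-leg outer foot x = 2·315 + 118 = 748
// beam min-corner = (315, 0, 756)
translate([315, 0, 756]) cube([118, 709, 67]);
translate([0, 66, 0]) rotate([0, atan2(315, 756), 0]) cube([45, 30, 819]);
translate([748, 66, 0]) mirror([1, 0, 0]) rotate([0, atan2(315, 756), 0]) cube([45, 30, 819]);
translate([0, 613, 0]) rotate([0, atan2(315, 756), 0]) cube([45, 30, 819]);
translate([748, 613, 0]) mirror([1, 0, 0]) rotate([0, atan2(315, 756), 0]) cube([45, 30, 819]);


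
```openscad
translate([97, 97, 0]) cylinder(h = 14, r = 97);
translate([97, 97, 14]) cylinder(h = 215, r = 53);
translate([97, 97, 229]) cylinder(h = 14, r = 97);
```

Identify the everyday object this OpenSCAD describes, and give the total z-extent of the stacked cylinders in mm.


A spool. The overall height is 243 mm.

Three coaxial cylinders, large–small–large — a spool. Two 14 mm flanges and a 215 mm core give 14 + 215 + 14 = 243 mm.


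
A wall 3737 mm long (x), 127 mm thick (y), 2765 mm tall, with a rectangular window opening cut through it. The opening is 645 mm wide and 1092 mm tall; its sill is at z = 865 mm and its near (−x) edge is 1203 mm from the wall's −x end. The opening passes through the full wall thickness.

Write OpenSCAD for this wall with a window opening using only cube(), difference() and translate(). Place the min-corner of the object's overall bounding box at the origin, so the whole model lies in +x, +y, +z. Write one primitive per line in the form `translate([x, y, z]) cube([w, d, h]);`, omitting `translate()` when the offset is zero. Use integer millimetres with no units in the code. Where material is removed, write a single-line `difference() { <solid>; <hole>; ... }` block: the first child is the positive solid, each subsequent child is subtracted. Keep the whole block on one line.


difference() { cube([3737, 127, 2765]); translate([1203, 0, 865]) cube([645, 127, 1092]); }


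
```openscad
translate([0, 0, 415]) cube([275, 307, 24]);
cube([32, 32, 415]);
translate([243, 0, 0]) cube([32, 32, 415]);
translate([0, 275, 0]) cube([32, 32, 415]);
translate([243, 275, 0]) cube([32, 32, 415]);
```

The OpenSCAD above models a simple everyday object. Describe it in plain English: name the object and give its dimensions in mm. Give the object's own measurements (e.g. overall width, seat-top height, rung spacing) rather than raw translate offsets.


A simple wooden stool: a rectangular seat 275 mm (x) by 307 mm (y), 24 mm thick, top face at z = 439 mm, on four square legs, each 32×32 mm in cross-section. The legs rest on z = 0, each flush with a corner of the seat.


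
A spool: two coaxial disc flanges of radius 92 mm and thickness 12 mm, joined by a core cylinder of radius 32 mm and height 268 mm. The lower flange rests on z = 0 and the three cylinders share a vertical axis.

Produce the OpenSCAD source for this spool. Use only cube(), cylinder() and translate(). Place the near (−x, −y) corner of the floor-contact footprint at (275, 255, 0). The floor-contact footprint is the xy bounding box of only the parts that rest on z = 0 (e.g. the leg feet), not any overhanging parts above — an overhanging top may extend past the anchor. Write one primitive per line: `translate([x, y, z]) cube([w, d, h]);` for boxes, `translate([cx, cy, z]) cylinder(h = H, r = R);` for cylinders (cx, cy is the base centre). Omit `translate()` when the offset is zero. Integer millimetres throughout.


translate([367, 347, 0]) cylinder(h = 12, r = 92);
translate([367, 347, 12]) cylinder(h = 268, r = 32);
translate([367, 347, 280]) cylinder(h = 12, r = 92);


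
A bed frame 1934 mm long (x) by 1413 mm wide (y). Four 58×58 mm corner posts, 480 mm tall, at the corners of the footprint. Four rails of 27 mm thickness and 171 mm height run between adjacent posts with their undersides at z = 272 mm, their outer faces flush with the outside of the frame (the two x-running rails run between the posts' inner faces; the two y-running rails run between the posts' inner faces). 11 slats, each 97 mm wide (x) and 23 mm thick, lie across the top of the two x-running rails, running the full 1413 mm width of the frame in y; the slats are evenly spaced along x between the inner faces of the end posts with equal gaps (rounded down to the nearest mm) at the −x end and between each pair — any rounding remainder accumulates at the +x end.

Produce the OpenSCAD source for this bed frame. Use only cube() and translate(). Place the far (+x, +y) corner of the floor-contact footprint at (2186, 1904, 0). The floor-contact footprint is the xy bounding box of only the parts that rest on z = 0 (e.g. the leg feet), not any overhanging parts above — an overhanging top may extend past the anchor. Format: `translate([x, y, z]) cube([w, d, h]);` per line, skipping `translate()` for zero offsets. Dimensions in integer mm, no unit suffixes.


translate([252, 491, 0]) cube([58, 58, 480]);
translate([252, 1846, 0]) cube([58, 58, 480]);
translate([2128, 491, 0]) cube([58, 58, 480]);
translate([2128, 1846, 0]) cube([58, 58, 480]);
translate([310, 491, 272]) cube([1818, 27, 171]);
translate([310, 1877, 272]) cube([1818, 27, 171]);
translate([252, 549, 272]) cube([27, 1297, 171]);
translate([2159, 549, 272]) cube([27, 1297, 171]);
translate([372, 491, 443]) cube([97, 1413, 23]);
translate([531, 491, 443]) cube([97, 1413, 23]);
translate([690, 491, 443]) cube([97, 1413, 23]);
translate([849, 491, 443]) cube([97, 1413, 23]);
translate([1008, 491, 443]) cube([97, 1413, 23]);
translate([1167, 491, 443]) cube([97, 1413, 23]);
translate([1326, 491, 443]) cube([97, 1413, 23]);
translate([1485, 491, 443]) cube([97, 1413, 23]);
translate([1644, 491, 443]) cube([97, 1413, 23]);
translate([1803, 491, 443]) cube([97, 1413, 23]);
translate([1962, 491, 443]) cube([97, 1413, 23]);


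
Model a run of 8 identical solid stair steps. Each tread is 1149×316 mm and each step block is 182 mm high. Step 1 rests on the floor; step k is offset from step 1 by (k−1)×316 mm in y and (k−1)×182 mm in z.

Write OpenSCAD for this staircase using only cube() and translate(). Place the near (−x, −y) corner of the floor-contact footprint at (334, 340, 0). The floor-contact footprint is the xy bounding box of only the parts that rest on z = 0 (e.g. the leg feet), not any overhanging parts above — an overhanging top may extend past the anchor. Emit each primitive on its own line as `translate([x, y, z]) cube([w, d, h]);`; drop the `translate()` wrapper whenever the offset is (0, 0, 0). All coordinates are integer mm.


translate([334, 340, 0]) cube([1149, 316, 182]);
translate([334, 656, 182]) cube([1149, 316, 182]);
translate([334, 972, 364]) cube([1149, 316, 182]);
translate([334, 1288, 546]) cube([1149, 316, 182]);
translate([334, 1604, 728]) cube([1149, 316, 182]);
translate([334, 1920, 910]) cube([1149, 316, 182]);
translate([334, 2236, 1092]) cube([1149, 316, 182]);
translate([334, 2552, 1274]) cube([1149, 316, 182]);


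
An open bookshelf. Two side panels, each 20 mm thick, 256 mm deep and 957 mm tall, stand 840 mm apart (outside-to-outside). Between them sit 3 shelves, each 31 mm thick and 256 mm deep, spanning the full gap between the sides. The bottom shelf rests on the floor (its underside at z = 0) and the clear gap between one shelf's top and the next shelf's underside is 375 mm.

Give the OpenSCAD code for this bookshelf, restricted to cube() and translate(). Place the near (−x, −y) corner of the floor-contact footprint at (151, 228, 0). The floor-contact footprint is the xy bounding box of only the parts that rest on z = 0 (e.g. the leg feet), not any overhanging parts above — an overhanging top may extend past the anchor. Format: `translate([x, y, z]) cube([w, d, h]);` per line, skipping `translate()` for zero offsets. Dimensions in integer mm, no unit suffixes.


translate([151, 228, 0]) cube([20, 256, 957]);
translate([971, 228, 0]) cube([20, 256, 957]);
translate([171, 228, 0]) cube([800, 256, 31]);
translate([171, 228, 406]) cube([800, 256, 31]);
translate([171, 228, 812]) cube([800, 256, 31]);


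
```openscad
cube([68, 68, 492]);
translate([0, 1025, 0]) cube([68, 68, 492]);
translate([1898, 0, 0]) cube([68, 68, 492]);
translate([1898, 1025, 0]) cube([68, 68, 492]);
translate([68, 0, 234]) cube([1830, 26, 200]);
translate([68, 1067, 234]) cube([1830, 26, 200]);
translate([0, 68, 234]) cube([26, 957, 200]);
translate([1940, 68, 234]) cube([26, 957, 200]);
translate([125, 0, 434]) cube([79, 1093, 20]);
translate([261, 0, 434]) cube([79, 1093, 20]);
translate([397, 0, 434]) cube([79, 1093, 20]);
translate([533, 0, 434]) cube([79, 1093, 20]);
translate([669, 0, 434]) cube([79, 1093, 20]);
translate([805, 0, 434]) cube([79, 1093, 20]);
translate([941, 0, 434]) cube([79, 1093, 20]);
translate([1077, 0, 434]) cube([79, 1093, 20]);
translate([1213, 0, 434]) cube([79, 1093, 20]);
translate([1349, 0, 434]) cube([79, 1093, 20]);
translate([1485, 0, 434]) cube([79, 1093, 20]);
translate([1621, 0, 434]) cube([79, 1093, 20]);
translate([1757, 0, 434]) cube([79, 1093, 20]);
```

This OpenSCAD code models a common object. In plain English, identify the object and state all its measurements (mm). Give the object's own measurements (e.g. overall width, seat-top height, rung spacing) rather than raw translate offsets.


A bed frame 1966 mm long (x) by 1093 mm wide (y). Four 68×68 mm corner posts, 492 mm tall, at the corners of the footprint. Four rails of 26 mm thickness and 200 mm height run between adjacent posts with their undersides at z = 234 mm, their outer faces flush with the outside of the frame (the two x-running rails run between the posts' inner faces; the two y-running rails run between the posts' inner faces). 13 slats, each 79 mm wide (x) and 20 mm thick, lie across the top of the two x-running rails, running the full 1093 mm width of the frame in y; along x they sit between the end posts with a 57 mm gap after the −x posts and between neighbouring slats, leaving 62 mm before the +x posts.


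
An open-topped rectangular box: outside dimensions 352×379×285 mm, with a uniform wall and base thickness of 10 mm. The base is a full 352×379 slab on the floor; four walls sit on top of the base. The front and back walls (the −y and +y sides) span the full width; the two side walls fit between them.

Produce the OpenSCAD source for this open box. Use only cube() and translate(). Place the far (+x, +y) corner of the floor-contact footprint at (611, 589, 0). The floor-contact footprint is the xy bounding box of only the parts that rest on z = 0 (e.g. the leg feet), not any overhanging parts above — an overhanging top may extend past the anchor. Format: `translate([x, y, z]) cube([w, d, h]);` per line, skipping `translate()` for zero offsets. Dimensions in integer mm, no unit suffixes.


translate([259, 210, 0]) cube([352, 379, 10]);
translate([259, 210, 10]) cube([352, 10, 275]);
translate([259, 579, 10]) cube([352, 10, 275]);
translate([259, 220, 10]) cube([10, 359, 275]);
translate([601, 220, 10]) cube([10, 359, 275]);


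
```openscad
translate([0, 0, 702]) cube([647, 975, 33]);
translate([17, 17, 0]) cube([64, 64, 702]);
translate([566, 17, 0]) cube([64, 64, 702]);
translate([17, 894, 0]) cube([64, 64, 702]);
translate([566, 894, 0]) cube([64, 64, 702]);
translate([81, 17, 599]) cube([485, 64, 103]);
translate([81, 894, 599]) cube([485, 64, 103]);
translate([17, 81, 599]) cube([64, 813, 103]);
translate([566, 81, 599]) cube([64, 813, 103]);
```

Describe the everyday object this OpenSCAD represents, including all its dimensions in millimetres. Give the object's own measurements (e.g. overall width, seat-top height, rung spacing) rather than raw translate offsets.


A rectangular dining table. The top is 647×975×33 mm with its upper surface at z = 735 mm. It stands on four 64×64 mm square legs, each inset 17 mm from the nearest pair of top edges, running from the floor to the underside of the top. Four apron rails, 64 mm thick and 103 mm tall, run between adjacent legs with their top edges flush with the underside of the top and their outer faces flush with the legs' outer faces.


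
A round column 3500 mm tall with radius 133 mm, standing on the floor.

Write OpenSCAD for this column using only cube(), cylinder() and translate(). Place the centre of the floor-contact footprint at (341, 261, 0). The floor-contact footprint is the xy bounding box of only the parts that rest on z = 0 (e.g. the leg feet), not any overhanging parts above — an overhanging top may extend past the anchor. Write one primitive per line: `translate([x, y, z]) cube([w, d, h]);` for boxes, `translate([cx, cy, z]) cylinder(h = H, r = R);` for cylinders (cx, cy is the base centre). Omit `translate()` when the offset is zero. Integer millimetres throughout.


translate([341, 261, 0]) cylinder(h = 3500, r = 133);


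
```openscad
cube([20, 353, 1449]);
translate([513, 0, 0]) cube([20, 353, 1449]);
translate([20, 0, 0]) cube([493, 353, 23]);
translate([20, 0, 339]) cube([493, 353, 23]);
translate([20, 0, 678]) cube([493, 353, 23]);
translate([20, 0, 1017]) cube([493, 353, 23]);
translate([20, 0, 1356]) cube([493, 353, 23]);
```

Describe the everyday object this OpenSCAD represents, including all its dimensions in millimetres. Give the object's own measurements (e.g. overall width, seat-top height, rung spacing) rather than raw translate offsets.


An open bookshelf. Two side panels, each 20 mm thick, 353 mm deep and 1449 mm tall, stand 533 mm apart (outside-to-outside). Between them sit 5 shelves, each 23 mm thick and 353 mm deep, spanning the full gap between the sides. The bottom shelf rests on the floor (its underside at z = 0) and the clear gap between one shelf's top and the next shelf's underside is 316 mm.


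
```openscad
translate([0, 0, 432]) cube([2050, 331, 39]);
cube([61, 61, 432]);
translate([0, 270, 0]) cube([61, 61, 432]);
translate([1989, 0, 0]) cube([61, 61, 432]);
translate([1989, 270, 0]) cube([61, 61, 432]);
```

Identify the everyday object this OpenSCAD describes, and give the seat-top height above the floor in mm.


A bench. The seat-top height is 471 mm.

A long slab on four corner posts — a bench. The slab sits at z = 432 with thickness 39, so the top is 432 + 39 = 471 mm.


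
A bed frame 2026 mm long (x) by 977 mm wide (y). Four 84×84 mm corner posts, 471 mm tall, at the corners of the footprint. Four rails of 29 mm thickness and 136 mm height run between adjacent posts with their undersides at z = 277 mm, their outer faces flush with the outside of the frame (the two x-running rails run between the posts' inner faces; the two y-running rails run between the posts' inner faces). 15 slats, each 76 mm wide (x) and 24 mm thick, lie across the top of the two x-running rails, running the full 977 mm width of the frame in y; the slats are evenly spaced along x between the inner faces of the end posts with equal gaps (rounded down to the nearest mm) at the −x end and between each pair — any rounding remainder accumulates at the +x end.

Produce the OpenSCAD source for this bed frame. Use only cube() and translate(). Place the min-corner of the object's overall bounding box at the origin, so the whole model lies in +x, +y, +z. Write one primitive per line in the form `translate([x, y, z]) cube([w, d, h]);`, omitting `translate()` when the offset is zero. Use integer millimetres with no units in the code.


cube([84, 84, 471]);
translate([0, 893, 0]) cube([84, 84, 471]);
translate([1942, 0, 0]) cube([84, 84, 471]);
translate([1942, 893, 0]) cube([84, 84, 471]);
translate([84, 0, 277]) cube([1858, 29, 136]);
translate([84, 948, 277]) cube([1858, 29, 136]);
translate([0, 84, 277]) cube([29, 809, 136]);
translate([1997, 84, 277]) cube([29, 809, 136]);
translate([128, 0, 413]) cube([76, 977, 24]);
translate([248, 0, 413]) cube([76, 977, 24]);
translate([368, 0, 413]) cube([76, 977, 24]);
translate([488, 0, 413]) cube([76, 977, 24]);
translate([608, 0, 413]) cube([76, 977, 24]);
translate([728, 0, 413]) cube([76, 977, 24]);
translate([848, 0, 413]) cube([76, 977, 24]);
translate([968, 0, 413]) cube([76, 977, 24]);
translate([1088, 0, 413]) cube([76, 977, 24]);
translate([1208, 0, 413]) cube([76, 977, 24]);
translate([1328, 0, 413]) cube([76, 977, 24]);
translate([1448, 0, 413]) cube([76, 977, 24]);
translate([1568, 0, 413]) cube([76, 977, 24]);
translate([1688, 0, 413]) cube([76, 977, 24]);
translate([1808, 0, 413]) cube([76, 977, 24]);


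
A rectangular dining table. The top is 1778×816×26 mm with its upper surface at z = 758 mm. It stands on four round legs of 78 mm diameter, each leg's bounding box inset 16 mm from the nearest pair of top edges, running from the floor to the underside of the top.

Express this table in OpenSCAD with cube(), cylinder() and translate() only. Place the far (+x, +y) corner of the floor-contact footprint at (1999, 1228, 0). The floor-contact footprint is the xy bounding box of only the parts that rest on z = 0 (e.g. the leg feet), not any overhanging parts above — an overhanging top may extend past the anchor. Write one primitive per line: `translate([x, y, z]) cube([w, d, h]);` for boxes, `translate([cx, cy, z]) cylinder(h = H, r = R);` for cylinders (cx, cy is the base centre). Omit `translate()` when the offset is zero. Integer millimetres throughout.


translate([237, 428, 732]) cube([1778, 816, 26]);
translate([292, 483, 0]) cylinder(h = 732, r = 39);
translate([1960, 483, 0]) cylinder(h = 732, r = 39);
translate([292, 1189, 0]) cylinder(h = 732, r = 39);
translate([1960, 1189, 0]) cylinder(h = 732, r = 39);


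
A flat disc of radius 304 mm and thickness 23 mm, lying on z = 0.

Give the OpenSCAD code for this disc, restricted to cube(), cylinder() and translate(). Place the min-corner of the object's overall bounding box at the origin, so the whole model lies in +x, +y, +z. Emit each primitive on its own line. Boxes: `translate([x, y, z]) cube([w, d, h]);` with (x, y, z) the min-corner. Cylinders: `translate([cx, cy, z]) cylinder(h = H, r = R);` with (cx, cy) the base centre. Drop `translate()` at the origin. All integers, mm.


translate([304, 304, 0]) cylinder(h = 23, r = 304);


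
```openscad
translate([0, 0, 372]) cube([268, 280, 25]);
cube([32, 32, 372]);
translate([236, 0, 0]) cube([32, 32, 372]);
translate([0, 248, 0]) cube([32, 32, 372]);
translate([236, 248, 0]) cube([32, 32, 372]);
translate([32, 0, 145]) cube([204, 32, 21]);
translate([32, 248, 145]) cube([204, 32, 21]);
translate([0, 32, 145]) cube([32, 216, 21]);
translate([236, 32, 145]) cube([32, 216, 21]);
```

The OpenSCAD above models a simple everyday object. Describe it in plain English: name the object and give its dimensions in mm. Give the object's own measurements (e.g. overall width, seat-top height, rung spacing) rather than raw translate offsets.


A simple wooden stool: a rectangular seat 268 mm (x) by 280 mm (y), 25 mm thick, top face at z = 397 mm, on four square legs, each 32×32 mm in cross-section. The legs rest on z = 0, each flush with a corner of the seat. Four stretchers, 32 mm wide and 21 mm tall, connect adjacent legs with their undersides at z = 145 mm, each running between the inner faces of the legs it joins and aligned with the legs' outer faces on the other axis.


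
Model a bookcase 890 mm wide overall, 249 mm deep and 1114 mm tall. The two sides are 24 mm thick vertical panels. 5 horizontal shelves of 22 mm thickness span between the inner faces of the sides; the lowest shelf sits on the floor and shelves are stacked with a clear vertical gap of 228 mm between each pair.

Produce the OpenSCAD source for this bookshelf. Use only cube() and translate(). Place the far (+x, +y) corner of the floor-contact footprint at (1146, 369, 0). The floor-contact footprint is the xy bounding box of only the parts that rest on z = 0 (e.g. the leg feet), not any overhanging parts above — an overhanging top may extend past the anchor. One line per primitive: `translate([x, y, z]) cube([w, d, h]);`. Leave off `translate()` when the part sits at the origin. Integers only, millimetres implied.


translate([256, 120, 0]) cube([24, 249, 1114]);
translate([1122, 120, 0]) cube([24, 249, 1114]);
translate([280, 120, 0]) cube([842, 249, 22]);
translate([280, 120, 250]) cube([842, 249, 22]);
translate([280, 120, 500]) cube([842, 249, 22]);
translate([280, 120, 750]) cube([842, 249, 22]);
translate([280, 120, 1000]) cube([842, 249, 22]);


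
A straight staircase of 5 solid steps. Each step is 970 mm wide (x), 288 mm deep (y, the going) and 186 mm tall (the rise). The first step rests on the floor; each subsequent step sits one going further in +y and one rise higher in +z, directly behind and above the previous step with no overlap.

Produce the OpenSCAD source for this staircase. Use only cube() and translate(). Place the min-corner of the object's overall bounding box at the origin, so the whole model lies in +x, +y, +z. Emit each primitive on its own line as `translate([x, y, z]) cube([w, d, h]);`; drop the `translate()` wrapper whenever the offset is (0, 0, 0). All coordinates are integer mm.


cube([970, 288, 186]);
translate([0, 288, 186]) cube([970, 288, 186]);
translate([0, 576, 372]) cube([970, 288, 186]);
translate([0, 864, 558]) cube([970, 288, 186]);
translate([0, 1152, 744]) cube([970, 288, 186]);


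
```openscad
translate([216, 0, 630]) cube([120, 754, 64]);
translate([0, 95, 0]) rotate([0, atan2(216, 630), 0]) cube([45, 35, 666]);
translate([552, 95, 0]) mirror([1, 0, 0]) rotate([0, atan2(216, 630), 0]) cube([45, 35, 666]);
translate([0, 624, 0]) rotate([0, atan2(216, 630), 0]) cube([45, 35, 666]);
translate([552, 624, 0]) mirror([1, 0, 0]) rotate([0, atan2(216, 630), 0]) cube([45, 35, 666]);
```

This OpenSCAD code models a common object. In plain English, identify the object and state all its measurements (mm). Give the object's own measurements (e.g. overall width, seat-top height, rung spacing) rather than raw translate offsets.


A sawhorse. A 120×754×64 mm beam (x, y, z) sits on two A-frame leg pairs. Each pair is two raked legs of 45×35 mm section (35 mm along y) splaying symmetrically in x. Each leg rises 630 mm vertically over 216 mm of horizontal reach and is 666 mm long along its own axis. Every leg's outer bottom edge rests on the floor and its outer top edge meets a bottom edge of the beam — the left legs (tilting toward +x) meet the beam's −x bottom edge, the right legs (their mirror images, tilting toward −x) meet its +x bottom edge — so the leg tops tuck under the beam, the beam's underside is 630 mm above the floor, and the feet are 552 mm apart outside-to-outside with the beam centred between them. The two leg pairs are set in 95 mm from either end of the beam.
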